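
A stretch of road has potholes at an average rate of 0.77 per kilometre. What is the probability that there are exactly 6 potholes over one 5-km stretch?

Over the interval, μ = 0.77 × 5 = 3.85 (a 5-km stretch = 5 kilometres).
P(N = 6) = e^(−μ) μ^6/6! = e^(−3.85) · 3.85^6/720 ≈ 0.0962.

0.0962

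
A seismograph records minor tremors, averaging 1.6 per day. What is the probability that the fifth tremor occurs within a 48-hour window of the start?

0.2194

Over the interval, μ = 1.6 × 2 = 3.2 (a 48-hour window = 2 days).
The fifth arrival falls in the interval iff at least 5 events occur there: P(S_5 ≤ t) = P(N ≥ 5) = 1 − P(N ≤ 4) ≈ 0.2194.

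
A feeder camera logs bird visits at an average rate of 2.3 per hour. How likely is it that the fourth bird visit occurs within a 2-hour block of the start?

Over the interval, μ = 2.3 × 2 = 4.6 (a 2-hour block = 2 hours).
The fourth arrival falls in the interval iff at least 4 events occur there: P(S_4 ≤ t) = P(N ≥ 4) = 1 − P(N ≤ 3) ≈ 0.6743.

0.6743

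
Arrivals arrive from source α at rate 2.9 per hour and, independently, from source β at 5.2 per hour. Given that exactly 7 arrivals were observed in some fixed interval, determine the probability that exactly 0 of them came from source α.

Given the total, each event is independently from source α with probability p = λ_α/(λ_α+λ_β) = 2.9/8.1 ≈ 0.3580.
So K ~ Binomial(7, 2.9/8.1): P(K = 0) = C(7,0) · (2.9/8.1)^0 · (5.2/8.1)^7 ≈ 0.0449.

0.0449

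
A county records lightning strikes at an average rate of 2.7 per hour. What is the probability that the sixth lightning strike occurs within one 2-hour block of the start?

Over the interval, μ = 2.7 × 2 = 5.4 (a 2-hour block = 2 hours).
The sixth arrival falls in the interval iff at least 6 events occur there: P(S_6 ≤ t) = P(N ≥ 6) = 1 − P(N ≤ 5) ≈ 0.4539.

0.4539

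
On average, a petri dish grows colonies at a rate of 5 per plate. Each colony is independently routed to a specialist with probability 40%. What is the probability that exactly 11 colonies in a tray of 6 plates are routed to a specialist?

Thinning: the colonies that are routed to a specialist themselves form a Poisson process with rate 0.4 × 5 = 2 per plate.
Over the interval, μ = 2 × 6 = 12 (a tray of 6 plates = 6 plates).
P(N = 11) = e^(−12) · 12^11/11! ≈ 0.1144.

0.1144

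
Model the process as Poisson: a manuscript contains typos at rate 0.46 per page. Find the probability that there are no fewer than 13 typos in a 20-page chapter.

0.1393

Over the interval, μ = 0.46 × 20 = 9.2 (a 20-page chapter = 20 pages).
P(N ≥ 13) = 1 − P(N ≤ 12) = 1 − Σ_{j=0}^{12} e^(−μ) μ^j/j! ≈ 0.1393.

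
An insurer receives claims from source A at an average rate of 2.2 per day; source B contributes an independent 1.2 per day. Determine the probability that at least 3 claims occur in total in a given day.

0.6603

Independent Poisson processes superpose: combined rate λ = 2.2 + 1.2 = 3.4 per day.
So μ = 3.4.
P(N ≥ 3) = 1 − P(N ≤ 2) ≈ 0.6603.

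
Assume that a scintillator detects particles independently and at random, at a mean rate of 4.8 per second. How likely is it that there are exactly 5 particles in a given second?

With mean μ = 4.8 per second,
P(N = 5) = e^(−μ) μ^5/5! = e^(−4.8) · 4.8^5/120 ≈ 0.1747.

0.1747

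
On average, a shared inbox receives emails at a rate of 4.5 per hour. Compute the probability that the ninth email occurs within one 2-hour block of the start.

Over the interval, μ = 4.5 × 2 = 9 (a 2-hour block = 2 hours).
The ninth arrival falls in the interval iff at least 9 events occur there: P(S_9 ≤ t) = P(N ≥ 9) = 1 − P(N ≤ 8) ≈ 0.5443.

0.5443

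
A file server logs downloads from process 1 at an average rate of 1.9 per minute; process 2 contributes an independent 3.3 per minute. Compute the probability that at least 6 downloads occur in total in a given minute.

0.4191

Independent Poisson processes superpose: combined rate λ = 1.9 + 3.3 = 5.2 per minute.
So μ = 5.2.
P(N ≥ 6) = 1 − P(N ≤ 5) ≈ 0.4191.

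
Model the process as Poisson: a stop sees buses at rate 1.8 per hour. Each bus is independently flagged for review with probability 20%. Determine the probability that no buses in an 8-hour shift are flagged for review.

0.0561

Thinning: the buses that are flagged for review themselves form a Poisson process with rate 0.2 × 1.8 = 0.36 per hour.
Over the interval, μ = 0.36 × 8 = 2.88 (an 8-hour shift = 8 hours).
P(N = 0) = e^(−2.88) · 2.88^0/0! ≈ 0.0561.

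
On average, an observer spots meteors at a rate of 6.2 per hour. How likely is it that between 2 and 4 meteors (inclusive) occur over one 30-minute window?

Over the interval, μ = 6.2 × 0.5 = 3.1 (a 30-minute window = 0.5 hours).
P(2 ≤ N ≤ 4) = Σ_{j=2}^{4} e^(−3.1) · 3.1^j/j! ≈ 0.6135.

0.6135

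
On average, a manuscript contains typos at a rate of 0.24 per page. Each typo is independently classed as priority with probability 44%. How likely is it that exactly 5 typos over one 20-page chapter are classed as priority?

0.0424

Thinning: the typos that are classed as priority themselves form a Poisson process with rate 0.44 × 0.24 = 0.1056 per page.
Over the interval, μ = 0.1056 × 20 = 2.112 (a 20-page chapter = 20 pages).
P(N = 5) = e^(−2.112) · 2.112^5/5! ≈ 0.0424.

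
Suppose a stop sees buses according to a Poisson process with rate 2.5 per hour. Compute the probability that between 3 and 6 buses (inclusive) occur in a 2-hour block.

0.6375

Over the interval, μ = 2.5 × 2 = 5 (a 2-hour block = 2 hours).
P(3 ≤ N ≤ 6) = Σ_{j=3}^{6} e^(−5) · 5^j/j! ≈ 0.6375.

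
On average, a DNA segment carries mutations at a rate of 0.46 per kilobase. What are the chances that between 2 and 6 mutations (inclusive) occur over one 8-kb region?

Over the interval, μ = 0.46 × 8 = 3.68 (an 8-kb region = 8 kilobases).
P(2 ≤ N ≤ 6) = Σ_{j=2}^{6} e^(−3.68) · 3.68^j/j! ≈ 0.8019.

0.8019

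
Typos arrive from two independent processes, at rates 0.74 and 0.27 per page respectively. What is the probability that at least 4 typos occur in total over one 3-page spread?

Independent Poisson processes superpose: combined rate λ = 0.74 + 0.27 = 1.01 per page.
Over the interval, μ = 1.01 × 3 = 3.03 (a 3-page spread = 3 pages).
P(N ≥ 4) = 1 − P(N ≤ 3) ≈ 0.3595.

0.3595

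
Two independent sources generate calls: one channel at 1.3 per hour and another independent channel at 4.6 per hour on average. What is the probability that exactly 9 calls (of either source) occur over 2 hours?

0.0917

Independent Poisson processes superpose: combined rate λ = 1.3 + 4.6 = 5.9 per hour.
Over the interval, μ = 5.9 × 2 = 11.8 (2 hours).
P(N = 9) = e^(−11.8) · 11.8^9/9! ≈ 0.0917.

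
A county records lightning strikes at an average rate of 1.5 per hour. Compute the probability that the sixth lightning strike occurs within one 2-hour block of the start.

0.0839

Over the interval, μ = 1.5 × 2 = 3 (a 2-hour block = 2 hours).
The sixth arrival falls in the interval iff at least 6 events occur there: P(S_6 ≤ t) = P(N ≥ 6) = 1 − P(N ≤ 5) ≈ 0.0839.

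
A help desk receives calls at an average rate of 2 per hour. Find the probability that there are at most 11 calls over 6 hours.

0.4616

Over the interval, μ = 2 × 6 = 12 (6 hours).
P(N ≤ 11) = Σ_{j=0}^{11} e^(−μ) μ^j/j! ≈ 0.4616.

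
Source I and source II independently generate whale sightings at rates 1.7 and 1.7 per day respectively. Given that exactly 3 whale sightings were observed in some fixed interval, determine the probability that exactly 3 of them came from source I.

0.1250

Given the total, each event is independently from source I with probability p = λ_I/(λ_I+λ_II) = 1.7/3.4 = 0.5000.
So K ~ Binomial(3, 1.7/3.4): P(K = 3) = C(3,3) · (1.7/3.4)^3 · (1.7/3.4)^0 ≈ 0.1250.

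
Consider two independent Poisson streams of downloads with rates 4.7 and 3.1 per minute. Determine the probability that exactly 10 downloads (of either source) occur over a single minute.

Independent Poisson processes superpose: combined rate λ = 4.7 + 3.1 = 7.8 per minute.
So μ = 7.8.
P(N = 10) = e^(−7.8) · 7.8^10/10! ≈ 0.0941.

0.0941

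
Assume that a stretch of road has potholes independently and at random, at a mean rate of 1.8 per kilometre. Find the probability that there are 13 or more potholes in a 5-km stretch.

0.1242

Over the interval, μ = 1.8 × 5 = 9 (a 5-km stretch = 5 kilometres).
P(N ≥ 13) = 1 − P(N ≤ 12) = 1 − Σ_{j=0}^{12} e^(−μ) μ^j/j! ≈ 0.1242.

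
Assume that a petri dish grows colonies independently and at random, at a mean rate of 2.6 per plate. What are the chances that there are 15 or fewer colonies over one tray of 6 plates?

0.5069

Over the interval, μ = 2.6 × 6 = 15.6 (a tray of 6 plates = 6 plates).
P(N ≤ 15) = Σ_{j=0}^{15} e^(−μ) μ^j/j! ≈ 0.5069.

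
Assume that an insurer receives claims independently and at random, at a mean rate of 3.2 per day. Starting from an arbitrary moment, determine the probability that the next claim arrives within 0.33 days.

Inter-arrival times are exponential with rate λ = 3.2 per day.
P(T ≤ 0.33) = 1 − e^(−λt) = 1 − e^(−3.2 × 0.33) = 1 − e^(−1.056) ≈ 0.6522.

0.6522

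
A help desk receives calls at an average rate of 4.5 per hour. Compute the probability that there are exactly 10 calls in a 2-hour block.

Over the interval, μ = 4.5 × 2 = 9 (a 2-hour block = 2 hours).
P(N = 10) = e^(−μ) μ^10/10! = e^(−9) · 9^10/3628800 ≈ 0.1186.

0.1186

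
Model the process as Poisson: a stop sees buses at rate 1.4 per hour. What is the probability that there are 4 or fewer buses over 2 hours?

0.8477

Over the interval, μ = 1.4 × 2 = 2.8 (2 hours).
P(N ≤ 4) = Σ_{j=0}^{4} e^(−μ) μ^j/j! ≈ 0.8477.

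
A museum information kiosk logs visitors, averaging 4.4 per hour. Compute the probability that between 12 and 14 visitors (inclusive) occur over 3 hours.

0.3214

Over the interval, μ = 4.4 × 3 = 13.2 (3 hours).
P(12 ≤ N ≤ 14) = Σ_{j=12}^{14} e^(−13.2) · 13.2^j/j! ≈ 0.3214.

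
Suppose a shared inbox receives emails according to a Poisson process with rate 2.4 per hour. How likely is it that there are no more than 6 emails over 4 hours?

Over the interval, μ = 2.4 × 4 = 9.6 (4 hours).
P(N ≤ 6) = Σ_{j=0}^{6} e^(−μ) μ^j/j! ≈ 0.1574.

0.1574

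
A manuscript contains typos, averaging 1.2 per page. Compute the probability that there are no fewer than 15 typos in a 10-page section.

Over the interval, μ = 1.2 × 10 = 12 (a 10-page section = 10 pages).
P(N ≥ 15) = 1 − P(N ≤ 14) = 1 − Σ_{j=0}^{14} e^(−μ) μ^j/j! ≈ 0.2280.

0.2280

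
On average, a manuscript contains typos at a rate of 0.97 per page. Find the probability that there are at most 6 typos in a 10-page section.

0.1502

Over the interval, μ = 0.97 × 10 = 9.7 (a 10-page section = 10 pages).
P(N ≤ 6) = Σ_{j=0}^{6} e^(−μ) μ^j/j! ≈ 0.1502.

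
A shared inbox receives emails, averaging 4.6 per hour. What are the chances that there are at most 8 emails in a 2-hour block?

0.4296

Over the interval, μ = 4.6 × 2 = 9.2 (a 2-hour block = 2 hours).
P(N ≤ 8) = Σ_{j=0}^{8} e^(−μ) μ^j/j! ≈ 0.4296.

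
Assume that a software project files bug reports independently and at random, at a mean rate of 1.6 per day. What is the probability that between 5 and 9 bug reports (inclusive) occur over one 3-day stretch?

0.4986

Over the interval, μ = 1.6 × 3 = 4.8 (a 3-day stretch = 3 days).
P(5 ≤ N ≤ 9) = Σ_{j=5}^{9} e^(−4.8) · 4.8^j/j! ≈ 0.4986.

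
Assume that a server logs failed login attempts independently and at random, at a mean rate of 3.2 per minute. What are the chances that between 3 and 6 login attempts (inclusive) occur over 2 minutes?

Over the interval, μ = 3.2 × 2 = 6.4 (2 minutes).
P(3 ≤ N ≤ 6) = Σ_{j=3}^{6} e^(−6.4) · 6.4^j/j! ≈ 0.4960.

0.4960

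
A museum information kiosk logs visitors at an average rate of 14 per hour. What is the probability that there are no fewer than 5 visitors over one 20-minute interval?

0.4992

Over the interval, μ = 14 × 1/3 ≈ 4.66667 (a 20-minute interval = 1/3 hours).
P(N ≥ 5) = 1 − P(N ≤ 4) = 1 − Σ_{j=0}^{4} e^(−μ) μ^j/j! ≈ 0.4992.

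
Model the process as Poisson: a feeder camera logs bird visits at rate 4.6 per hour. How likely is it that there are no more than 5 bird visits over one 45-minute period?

0.8642

Over the interval, μ = 4.6 × 0.75 = 3.45 (a 45-minute period = 0.75 hours).
P(N ≤ 5) = Σ_{j=0}^{5} e^(−μ) μ^j/j! ≈ 0.8642.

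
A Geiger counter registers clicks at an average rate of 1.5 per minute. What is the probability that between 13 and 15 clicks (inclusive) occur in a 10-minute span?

Over the interval, μ = 1.5 × 10 = 15 (a 10-minute span = 10 minutes).
P(13 ≤ N ≤ 15) = Σ_{j=13}^{15} e^(−15) · 15^j/j! ≈ 0.3005.

0.3005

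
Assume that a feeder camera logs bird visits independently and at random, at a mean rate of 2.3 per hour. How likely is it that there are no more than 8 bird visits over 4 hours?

0.4296

Over the interval, μ = 2.3 × 4 = 9.2 (4 hours).
P(N ≤ 8) = Σ_{j=0}^{8} e^(−μ) μ^j/j! ≈ 0.4296.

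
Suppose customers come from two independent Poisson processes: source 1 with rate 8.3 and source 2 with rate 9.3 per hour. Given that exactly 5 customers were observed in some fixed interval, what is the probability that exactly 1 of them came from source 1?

Given the total, each event is independently from source 1 with probability p = λ_1/(λ_1+λ_2) = 8.3/17.6 ≈ 0.4716.
So K ~ Binomial(5, 8.3/17.6): P(K = 1) = C(5,1) · (8.3/17.6)^1 · (9.3/17.6)^4 ≈ 0.1838.

0.1838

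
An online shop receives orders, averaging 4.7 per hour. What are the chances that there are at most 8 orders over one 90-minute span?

Over the interval, μ = 4.7 × 1.5 = 7.05 (a 90-minute span = 1.5 hours).
P(N ≤ 8) = Σ_{j=0}^{8} e^(−μ) μ^j/j! ≈ 0.7225.

0.7225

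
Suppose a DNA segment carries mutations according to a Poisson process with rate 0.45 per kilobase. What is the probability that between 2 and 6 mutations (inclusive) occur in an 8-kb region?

0.8010

Over the interval, μ = 0.45 × 8 = 3.6 (an 8-kb region = 8 kilobases).
P(2 ≤ N ≤ 6) = Σ_{j=2}^{6} e^(−3.6) · 3.6^j/j! ≈ 0.8010.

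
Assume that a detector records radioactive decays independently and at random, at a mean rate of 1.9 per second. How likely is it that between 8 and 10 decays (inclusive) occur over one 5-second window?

0.3767

Over the interval, μ = 1.9 × 5 = 9.5 (a 5-second window = 5 seconds).
P(8 ≤ N ≤ 10) = Σ_{j=8}^{10} e^(−9.5) · 9.5^j/j! ≈ 0.3767.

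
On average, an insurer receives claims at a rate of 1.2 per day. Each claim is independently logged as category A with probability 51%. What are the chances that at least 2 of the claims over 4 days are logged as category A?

0.7019

Thinning: the claims that are logged as category A themselves form a Poisson process with rate 0.51 × 1.2 = 0.612 per day.
Over the interval, μ = 0.612 × 4 = 2.448 (4 days).
P(N ≥ 2) = 1 − P(N ≤ 1) ≈ 0.7019.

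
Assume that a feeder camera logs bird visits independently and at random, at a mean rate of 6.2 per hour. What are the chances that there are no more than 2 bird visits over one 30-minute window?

Over the interval, μ = 6.2 × 0.5 = 3.1 (a 30-minute window = 0.5 hours).
P(N ≤ 2) = Σ_{j=0}^{2} e^(−μ) μ^j/j! ≈ 0.4012.

0.4012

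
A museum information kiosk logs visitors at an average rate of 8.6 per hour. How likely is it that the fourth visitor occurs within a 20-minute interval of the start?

Over the interval, μ = 8.6 × 1/3 ≈ 2.86667 (a 20-minute interval = 1/3 hours).
The fourth arrival falls in the interval iff at least 4 events occur there: P(S_4 ≤ t) = P(N ≥ 4) = 1 − P(N ≤ 3) ≈ 0.3229.

0.3229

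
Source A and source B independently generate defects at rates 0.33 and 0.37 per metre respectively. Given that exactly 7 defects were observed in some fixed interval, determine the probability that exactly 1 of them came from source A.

0.0720

Given the total, each event is independently from source A with probability p = λ_A/(λ_A+λ_B) = 0.33/0.7 ≈ 0.4714.
So K ~ Binomial(7, 0.33/0.7): P(K = 1) = C(7,1) · (0.33/0.7)^1 · (0.37/0.7)^6 ≈ 0.0720.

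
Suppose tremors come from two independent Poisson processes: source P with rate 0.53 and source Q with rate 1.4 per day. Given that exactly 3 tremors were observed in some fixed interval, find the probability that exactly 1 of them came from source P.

Given the total, each event is independently from source P with probability p = λ_P/(λ_P+λ_Q) = 0.53/1.93 ≈ 0.2746.
So K ~ Binomial(3, 0.53/1.93): P(K = 1) = C(3,1) · (0.53/1.93)^1 · (1.4/1.93)^2 ≈ 0.4335.

0.4335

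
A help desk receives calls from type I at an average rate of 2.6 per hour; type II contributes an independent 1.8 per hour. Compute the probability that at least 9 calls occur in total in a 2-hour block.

Independent Poisson processes superpose: combined rate λ = 2.6 + 1.8 = 4.4 per hour.
Over the interval, μ = 4.4 × 2 = 8.8 (a 2-hour block = 2 hours).
P(N ≥ 9) = 1 − P(N ≤ 8) ≈ 0.5177.

0.5177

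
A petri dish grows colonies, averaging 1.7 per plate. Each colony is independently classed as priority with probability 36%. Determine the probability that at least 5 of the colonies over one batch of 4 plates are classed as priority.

Thinning: the colonies that are classed as priority themselves form a Poisson process with rate 0.36 × 1.7 = 0.612 per plate.
Over the interval, μ = 0.612 × 4 = 2.448 (a batch of 4 plates = 4 plates).
P(N ≥ 5) = 1 − P(N ≤ 4) ≈ 0.1020.

0.1020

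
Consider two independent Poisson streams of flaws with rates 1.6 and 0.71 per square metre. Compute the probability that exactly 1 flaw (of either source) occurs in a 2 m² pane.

0.0455

Independent Poisson processes superpose: combined rate λ = 1.6 + 0.71 = 2.31 per square metre.
Over the interval, μ = 2.31 × 2 = 4.62 (a 2 m² pane = 2 square metres).
P(N = 1) = e^(−4.62) · 4.62^1/1! ≈ 0.0455.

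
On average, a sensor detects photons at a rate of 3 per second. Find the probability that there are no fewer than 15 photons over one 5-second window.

Over the interval, μ = 3 × 5 = 15 (a 5-second window = 5 seconds).
P(N ≥ 15) = 1 − P(N ≤ 14) = 1 − Σ_{j=0}^{14} e^(−μ) μ^j/j! ≈ 0.5343.

0.5343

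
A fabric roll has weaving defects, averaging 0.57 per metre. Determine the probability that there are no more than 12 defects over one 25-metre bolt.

0.3343

Over the interval, μ = 0.57 × 25 = 14.25 (a 25-metre bolt = 25 metres).
P(N ≤ 12) = Σ_{j=0}^{12} e^(−μ) μ^j/j! ≈ 0.3343.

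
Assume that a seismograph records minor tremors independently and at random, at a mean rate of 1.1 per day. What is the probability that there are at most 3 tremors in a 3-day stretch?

Over the interval, μ = 1.1 × 3 = 3.3 (a 3-day stretch = 3 days).
P(N ≤ 3) = Σ_{j=0}^{3} e^(−μ) μ^j/j! ≈ 0.5803.

0.5803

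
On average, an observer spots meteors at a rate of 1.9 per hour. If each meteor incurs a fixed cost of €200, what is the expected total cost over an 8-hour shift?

E[N] = 1.9 × 8 = 15.2 (an 8-hour shift = 8 hours); E[cost] = 15.2 × €200 = €3040.

€3040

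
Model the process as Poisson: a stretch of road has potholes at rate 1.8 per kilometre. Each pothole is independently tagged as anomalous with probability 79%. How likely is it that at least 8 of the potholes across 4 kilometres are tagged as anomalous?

0.2143

Thinning: the potholes that are tagged as anomalous themselves form a Poisson process with rate 0.79 × 1.8 = 1.422 per kilometre.
Over the interval, μ = 1.422 × 4 = 5.688 (4 kilometres).
P(N ≥ 8) = 1 − P(N ≤ 7) ≈ 0.2143.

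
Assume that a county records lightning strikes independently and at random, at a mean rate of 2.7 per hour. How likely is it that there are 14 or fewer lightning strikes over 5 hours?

0.6233

Over the interval, μ = 2.7 × 5 = 13.5 (5 hours).
P(N ≤ 14) = Σ_{j=0}^{14} e^(−μ) μ^j/j! ≈ 0.6233.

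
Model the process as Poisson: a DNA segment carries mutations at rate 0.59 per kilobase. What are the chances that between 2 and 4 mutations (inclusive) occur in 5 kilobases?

0.6169

Over the interval, μ = 0.59 × 5 = 2.95 (5 kilobases).
P(2 ≤ N ≤ 4) = Σ_{j=2}^{4} e^(−2.95) · 2.95^j/j! ≈ 0.6169.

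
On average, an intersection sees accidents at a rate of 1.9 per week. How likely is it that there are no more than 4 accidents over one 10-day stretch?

Over the interval, μ = 1.9 × 10/7 ≈ 2.71429 (a 10-day stretch = 10/7 weeks).
P(N ≤ 4) = Σ_{j=0}^{4} e^(−μ) μ^j/j! ≈ 0.8608.

0.8608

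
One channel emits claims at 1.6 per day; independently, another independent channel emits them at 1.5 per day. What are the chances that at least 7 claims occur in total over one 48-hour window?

0.4258

Independent Poisson processes superpose: combined rate λ = 1.6 + 1.5 = 3.1 per day.
Over the interval, μ = 3.1 × 2 = 6.2 (a 48-hour window = 2 days).
P(N ≥ 7) = 1 − P(N ≤ 6) ≈ 0.4258.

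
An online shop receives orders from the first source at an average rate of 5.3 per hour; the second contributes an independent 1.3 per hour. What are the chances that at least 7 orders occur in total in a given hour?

Independent Poisson processes superpose: combined rate λ = 5.3 + 1.3 = 6.6 per hour.
So μ = 6.6.
P(N ≥ 7) = 1 − P(N ≤ 6) ≈ 0.4892.

0.4892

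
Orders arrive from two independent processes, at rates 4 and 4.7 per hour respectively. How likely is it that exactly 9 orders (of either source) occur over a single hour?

0.1311

Independent Poisson processes superpose: combined rate λ = 4 + 4.7 = 8.7 per hour.
So μ = 8.7.
P(N = 9) = e^(−8.7) · 8.7^9/9! ≈ 0.1311.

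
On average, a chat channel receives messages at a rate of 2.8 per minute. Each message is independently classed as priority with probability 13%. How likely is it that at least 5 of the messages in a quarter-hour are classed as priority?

0.6362

Thinning: the messages that are classed as priority themselves form a Poisson process with rate 0.13 × 2.8 = 0.364 per minute.
Over the interval, μ = 0.364 × 15 = 5.46 (a quarter-hour = 15 minutes).
P(N ≥ 5) = 1 − P(N ≤ 4) ≈ 0.6362.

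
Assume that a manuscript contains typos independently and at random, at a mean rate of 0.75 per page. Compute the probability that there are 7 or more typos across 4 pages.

Over the interval, μ = 0.75 × 4 = 3 (4 pages).
P(N ≥ 7) = 1 − P(N ≤ 6) = 1 − Σ_{j=0}^{6} e^(−μ) μ^j/j! ≈ 0.0335.

0.0335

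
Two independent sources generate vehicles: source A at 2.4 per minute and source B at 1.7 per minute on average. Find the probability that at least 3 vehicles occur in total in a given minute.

Independent Poisson processes superpose: combined rate λ = 2.4 + 1.7 = 4.1 per minute.
So μ = 4.1.
P(N ≥ 3) = 1 − P(N ≤ 2) ≈ 0.7762.

0.7762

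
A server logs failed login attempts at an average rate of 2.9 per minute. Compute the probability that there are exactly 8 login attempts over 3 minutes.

0.1356

Over the interval, μ = 2.9 × 3 = 8.7 (3 minutes).
P(N = 8) = e^(−μ) μ^8/8! = e^(−8.7) · 8.7^8/40320 ≈ 0.1356.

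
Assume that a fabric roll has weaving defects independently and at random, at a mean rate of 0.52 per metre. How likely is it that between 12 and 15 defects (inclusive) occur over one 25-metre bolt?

0.4104

Over the interval, μ = 0.52 × 25 = 13 (a 25-metre bolt = 25 metres).
P(12 ≤ N ≤ 15) = Σ_{j=12}^{15} e^(−13) · 13^j/j! ≈ 0.4104.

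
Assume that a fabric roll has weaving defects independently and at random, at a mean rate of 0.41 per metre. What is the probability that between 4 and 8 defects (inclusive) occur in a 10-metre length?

0.5613

Over the interval, μ = 0.41 × 10 = 4.1 (a 10-metre length = 10 metres).
P(4 ≤ N ≤ 8) = Σ_{j=4}^{8} e^(−4.1) · 4.1^j/j! ≈ 0.5613.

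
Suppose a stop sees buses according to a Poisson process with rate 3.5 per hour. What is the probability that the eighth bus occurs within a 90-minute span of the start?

Over the interval, μ = 3.5 × 1.5 = 5.25 (a 90-minute span = 1.5 hours).
The eighth arrival falls in the interval iff at least 8 events occur there: P(S_8 ≤ t) = P(N ≥ 8) = 1 − P(N ≤ 7) ≈ 0.1608.

0.1608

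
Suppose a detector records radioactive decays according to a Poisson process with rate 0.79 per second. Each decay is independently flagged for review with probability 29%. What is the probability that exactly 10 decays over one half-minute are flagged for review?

0.0671

Thinning: the decays that are flagged for review themselves form a Poisson process with rate 0.29 × 0.79 = 0.2291 per second.
Over the interval, μ = 0.2291 × 30 = 6.873 (a half-minute = 30 seconds).
P(N = 10) = e^(−6.873) · 6.873^10/10! ≈ 0.0671.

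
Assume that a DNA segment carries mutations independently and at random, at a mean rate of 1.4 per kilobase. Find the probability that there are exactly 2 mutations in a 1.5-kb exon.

Over the interval, μ = 1.4 × 1.5 = 2.1 (a 1.5-kb exon = 1.5 kilobases).
P(N = 2) = e^(−μ) μ^2/2! = e^(−2.1) · 2.1^2/2 ≈ 0.2700.

0.2700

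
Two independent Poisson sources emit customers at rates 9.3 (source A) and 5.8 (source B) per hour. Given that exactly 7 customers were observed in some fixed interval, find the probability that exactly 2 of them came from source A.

0.0666

Given the total, each event is independently from source A with probability p = λ_A/(λ_A+λ_B) = 9.3/15.1 ≈ 0.6159.
So K ~ Binomial(7, 9.3/15.1): P(K = 2) = C(7,2) · (9.3/15.1)^2 · (5.8/15.1)^5 ≈ 0.0666.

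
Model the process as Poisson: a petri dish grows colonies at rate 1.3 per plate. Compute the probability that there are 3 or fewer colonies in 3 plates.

0.4532

Over the interval, μ = 1.3 × 3 = 3.9 (3 plates).
P(N ≤ 3) = Σ_{j=0}^{3} e^(−μ) μ^j/j! ≈ 0.4532.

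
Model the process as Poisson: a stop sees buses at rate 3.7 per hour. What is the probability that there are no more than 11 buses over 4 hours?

0.1984

Over the interval, μ = 3.7 × 4 = 14.8 (4 hours).
P(N ≤ 11) = Σ_{j=0}^{11} e^(−μ) μ^j/j! ≈ 0.1984.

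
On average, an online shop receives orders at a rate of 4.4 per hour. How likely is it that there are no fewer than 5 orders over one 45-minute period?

Over the interval, μ = 4.4 × 0.75 = 3.3 (a 45-minute period = 0.75 hours).
P(N ≥ 5) = 1 − P(N ≤ 4) = 1 − Σ_{j=0}^{4} e^(−μ) μ^j/j! ≈ 0.2374.

0.2374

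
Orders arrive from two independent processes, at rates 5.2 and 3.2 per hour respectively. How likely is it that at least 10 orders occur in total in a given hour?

0.3341

Independent Poisson processes superpose: combined rate λ = 5.2 + 3.2 = 8.4 per hour.
So μ = 8.4.
P(N ≥ 10) = 1 − P(N ≤ 9) ≈ 0.3341.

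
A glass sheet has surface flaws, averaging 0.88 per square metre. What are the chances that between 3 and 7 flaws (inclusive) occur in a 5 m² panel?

Over the interval, μ = 0.88 × 5 = 4.4 (a 5 m² panel = 5 square metres).
P(3 ≤ N ≤ 7) = Σ_{j=3}^{7} e^(−4.4) · 4.4^j/j! ≈ 0.7363.

0.7363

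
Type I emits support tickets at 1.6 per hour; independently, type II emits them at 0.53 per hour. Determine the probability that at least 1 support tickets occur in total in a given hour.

Independent Poisson processes superpose: combined rate λ = 1.6 + 0.53 = 2.13 per hour.
So μ = 2.13.
P(N ≥ 1) = 1 − P(N ≤ 0) ≈ 0.8812.

0.8812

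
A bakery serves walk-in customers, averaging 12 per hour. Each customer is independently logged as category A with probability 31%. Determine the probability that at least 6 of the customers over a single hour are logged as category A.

Thinning: the customers that are logged as category A themselves form a Poisson process with rate 0.31 × 12 = 3.72 per hour.
So μ = 3.72.
P(N ≥ 6) = 1 − P(N ≤ 5) ≈ 0.1728.

0.1728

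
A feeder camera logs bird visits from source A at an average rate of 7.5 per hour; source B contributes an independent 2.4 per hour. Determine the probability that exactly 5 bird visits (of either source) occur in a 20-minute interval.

0.1203

Independent Poisson processes superpose: combined rate λ = 7.5 + 2.4 = 9.9 per hour.
Over the interval, μ = 9.9 × 1/3 = 3.3 (a 20-minute interval = 1/3 hours).
P(N = 5) = e^(−3.3) · 3.3^5/5! ≈ 0.1203.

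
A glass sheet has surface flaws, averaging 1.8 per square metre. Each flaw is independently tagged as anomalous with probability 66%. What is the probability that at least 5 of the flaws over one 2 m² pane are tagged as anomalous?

0.0929

Thinning: the flaws that are tagged as anomalous themselves form a Poisson process with rate 0.66 × 1.8 = 1.188 per square metre.
Over the interval, μ = 1.188 × 2 = 2.376 (a 2 m² pane = 2 square metres).
P(N ≥ 5) = 1 − P(N ≤ 4) ≈ 0.0929.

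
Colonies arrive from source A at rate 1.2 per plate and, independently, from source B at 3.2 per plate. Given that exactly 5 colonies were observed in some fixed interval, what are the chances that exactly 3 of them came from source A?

0.1073

Given the total, each event is independently from source A with probability p = λ_A/(λ_A+λ_B) = 1.2/4.4 ≈ 0.2727.
So K ~ Binomial(5, 1.2/4.4): P(K = 3) = C(5,3) · (1.2/4.4)^3 · (3.2/4.4)^2 ≈ 0.1073.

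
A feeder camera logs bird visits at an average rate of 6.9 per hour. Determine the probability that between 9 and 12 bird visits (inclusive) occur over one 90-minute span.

Over the interval, μ = 6.9 × 1.5 = 10.35 (a 90-minute span = 1.5 hours).
P(9 ≤ N ≤ 12) = Σ_{j=9}^{12} e^(−10.35) · 10.35^j/j! ≈ 0.4625.

0.4625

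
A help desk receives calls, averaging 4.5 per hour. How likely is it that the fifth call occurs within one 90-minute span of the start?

Over the interval, μ = 4.5 × 1.5 = 6.75 (a 90-minute span = 1.5 hours).
The fifth arrival falls in the interval iff at least 5 events occur there: P(S_5 ≤ t) = P(N ≥ 5) = 1 − P(N ≤ 4) ≈ 0.8030.

0.8030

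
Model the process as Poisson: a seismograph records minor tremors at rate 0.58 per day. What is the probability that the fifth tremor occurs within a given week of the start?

Over the interval, μ = 0.58 × 7 = 4.06 (a week = 7 days).
The fifth arrival falls in the interval iff at least 5 events occur there: P(S_5 ≤ t) = P(N ≥ 5) = 1 − P(N ≤ 4) ≈ 0.3829.

0.3829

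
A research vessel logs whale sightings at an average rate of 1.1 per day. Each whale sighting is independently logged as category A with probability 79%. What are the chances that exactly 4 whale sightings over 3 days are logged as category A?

Thinning: the whale sightings that are logged as category A themselves form a Poisson process with rate 0.79 × 1.1 = 0.869 per day.
Over the interval, μ = 0.869 × 3 = 2.607 (3 days).
P(N = 4) = e^(−2.607) · 2.607^4/4! ≈ 0.1420.

0.1420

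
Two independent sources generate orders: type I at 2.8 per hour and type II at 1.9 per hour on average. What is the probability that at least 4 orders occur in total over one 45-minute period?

0.4688

Independent Poisson processes superpose: combined rate λ = 2.8 + 1.9 = 4.7 per hour.
Over the interval, μ = 4.7 × 0.75 = 3.525 (a 45-minute period = 0.75 hours).
P(N ≥ 4) = 1 − P(N ≤ 3) ≈ 0.4688.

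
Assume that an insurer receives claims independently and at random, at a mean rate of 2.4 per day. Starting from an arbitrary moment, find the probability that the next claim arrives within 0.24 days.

Inter-arrival times are exponential with rate λ = 2.4 per day.
P(T ≤ 0.24) = 1 − e^(−λt) = 1 − e^(−2.4 × 0.24) = 1 − e^(−0.576) ≈ 0.4379.

0.4379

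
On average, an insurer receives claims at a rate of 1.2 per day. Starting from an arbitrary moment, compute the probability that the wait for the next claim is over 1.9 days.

0.1023

The wait for the next event is exponential with rate λ = 1.2 per day.
P(T > 1.9) = e^(−λt) = e^(−1.2 × 1.9) = e^(−2.28) ≈ 0.1023.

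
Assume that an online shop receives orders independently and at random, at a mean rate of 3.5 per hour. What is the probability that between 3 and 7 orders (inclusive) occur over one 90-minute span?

Over the interval, μ = 3.5 × 1.5 = 5.25 (a 90-minute span = 1.5 hours).
P(3 ≤ N ≤ 7) = Σ_{j=3}^{7} e^(−5.25) · 5.25^j/j! ≈ 0.7341.

0.7341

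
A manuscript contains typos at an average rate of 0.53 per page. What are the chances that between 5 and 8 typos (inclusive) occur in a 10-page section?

0.5210

Over the interval, μ = 0.53 × 10 = 5.3 (a 10-page section = 10 pages).
P(5 ≤ N ≤ 8) = Σ_{j=5}^{8} e^(−5.3) · 5.3^j/j! ≈ 0.5210.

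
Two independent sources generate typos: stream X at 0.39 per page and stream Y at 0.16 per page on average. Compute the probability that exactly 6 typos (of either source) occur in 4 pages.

0.0174

Independent Poisson processes superpose: combined rate λ = 0.39 + 0.16 = 0.55 per page.
Over the interval, μ = 0.55 × 4 = 2.2 (4 pages).
P(N = 6) = e^(−2.2) · 2.2^6/6! ≈ 0.0174.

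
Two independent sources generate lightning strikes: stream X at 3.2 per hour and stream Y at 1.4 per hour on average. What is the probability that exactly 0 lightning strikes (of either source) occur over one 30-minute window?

0.1003

Independent Poisson processes superpose: combined rate λ = 3.2 + 1.4 = 4.6 per hour.
Over the interval, μ = 4.6 × 0.5 = 2.3 (a 30-minute window = 0.5 hours).
P(N = 0) = e^(−2.3) · 2.3^0/0! ≈ 0.1003.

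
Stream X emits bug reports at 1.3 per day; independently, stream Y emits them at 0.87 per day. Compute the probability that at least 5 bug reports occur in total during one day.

0.0693

Independent Poisson processes superpose: combined rate λ = 1.3 + 0.87 = 2.17 per day.
So μ = 2.17.
P(N ≥ 5) = 1 − P(N ≤ 4) ≈ 0.0693.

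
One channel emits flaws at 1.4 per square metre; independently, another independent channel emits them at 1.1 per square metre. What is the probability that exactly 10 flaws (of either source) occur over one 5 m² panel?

0.0956

Independent Poisson processes superpose: combined rate λ = 1.4 + 1.1 = 2.5 per square metre.
Over the interval, μ = 2.5 × 5 = 12.5 (a 5 m² panel = 5 square metres).
P(N = 10) = e^(−12.5) · 12.5^10/10! ≈ 0.0956.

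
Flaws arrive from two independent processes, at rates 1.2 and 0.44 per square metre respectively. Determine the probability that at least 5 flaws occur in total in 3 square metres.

Independent Poisson processes superpose: combined rate λ = 1.2 + 0.44 = 1.64 per square metre.
Over the interval, μ = 1.64 × 3 = 4.92 (3 square metres).
P(N ≥ 5) = 1 − P(N ≤ 4) ≈ 0.5454.

0.5454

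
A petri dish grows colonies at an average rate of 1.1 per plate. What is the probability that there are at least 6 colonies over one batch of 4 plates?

Over the interval, μ = 1.1 × 4 = 4.4 (a batch of 4 plates = 4 plates).
P(N ≥ 6) = 1 − P(N ≤ 5) = 1 − Σ_{j=0}^{5} e^(−μ) μ^j/j! ≈ 0.2801.

0.2801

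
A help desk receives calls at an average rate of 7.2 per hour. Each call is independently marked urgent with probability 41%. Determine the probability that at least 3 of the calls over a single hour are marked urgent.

0.5660

Thinning: the calls that are marked urgent themselves form a Poisson process with rate 0.41 × 7.2 = 2.952 per hour.
So μ = 2.952.
P(N ≥ 3) = 1 − P(N ≤ 2) ≈ 0.5660.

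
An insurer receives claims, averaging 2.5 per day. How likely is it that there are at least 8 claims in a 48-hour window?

0.1334

Over the interval, μ = 2.5 × 2 = 5 (a 48-hour window = 2 days).
P(N ≥ 8) = 1 − P(N ≤ 7) = 1 − Σ_{j=0}^{7} e^(−μ) μ^j/j! ≈ 0.1334.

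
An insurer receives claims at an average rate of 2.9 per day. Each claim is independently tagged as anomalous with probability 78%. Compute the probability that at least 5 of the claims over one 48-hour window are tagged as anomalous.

Thinning: the claims that are tagged as anomalous themselves form a Poisson process with rate 0.78 × 2.9 = 2.262 per day.
Over the interval, μ = 2.262 × 2 = 4.524 (a 48-hour window = 2 days).
P(N ≥ 5) = 1 − P(N ≤ 4) ≈ 0.4724.

0.4724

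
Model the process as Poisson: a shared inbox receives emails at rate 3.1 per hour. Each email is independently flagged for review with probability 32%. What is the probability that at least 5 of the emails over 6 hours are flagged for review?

0.7085

Thinning: the emails that are flagged for review themselves form a Poisson process with rate 0.32 × 3.1 = 0.992 per hour.
Over the interval, μ = 0.992 × 6 = 5.952 (6 hours).
P(N ≥ 5) = 1 − P(N ≤ 4) ≈ 0.7085.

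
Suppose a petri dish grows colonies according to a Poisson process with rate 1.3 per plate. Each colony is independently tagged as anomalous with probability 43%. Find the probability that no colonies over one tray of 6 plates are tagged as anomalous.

0.0349

Thinning: the colonies that are tagged as anomalous themselves form a Poisson process with rate 0.43 × 1.3 = 0.559 per plate.
Over the interval, μ = 0.559 × 6 = 3.354 (a tray of 6 plates = 6 plates).
P(N = 0) = e^(−3.354) · 3.354^0/0! ≈ 0.0349.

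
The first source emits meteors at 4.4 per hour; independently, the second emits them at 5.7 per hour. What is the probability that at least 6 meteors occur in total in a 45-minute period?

Independent Poisson processes superpose: combined rate λ = 4.4 + 5.7 = 10.1 per hour.
Over the interval, μ = 10.1 × 0.75 = 7.575 (a 45-minute period = 0.75 hours).
P(N ≥ 6) = 1 − P(N ≤ 5) ≈ 0.7667.

0.7667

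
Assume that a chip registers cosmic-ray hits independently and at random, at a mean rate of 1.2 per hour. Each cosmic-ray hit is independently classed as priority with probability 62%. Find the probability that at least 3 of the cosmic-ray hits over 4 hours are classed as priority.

Thinning: the cosmic-ray hits that are classed as priority themselves form a Poisson process with rate 0.62 × 1.2 = 0.744 per hour.
Over the interval, μ = 0.744 × 4 = 2.976 (4 hours).
P(N ≥ 3) = 1 − P(N ≤ 2) ≈ 0.5714.

0.5714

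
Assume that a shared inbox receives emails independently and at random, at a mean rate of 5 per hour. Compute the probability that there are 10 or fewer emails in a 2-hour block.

0.5830

Over the interval, μ = 5 × 2 = 10 (a 2-hour block = 2 hours).
P(N ≤ 10) = Σ_{j=0}^{10} e^(−μ) μ^j/j! ≈ 0.5830.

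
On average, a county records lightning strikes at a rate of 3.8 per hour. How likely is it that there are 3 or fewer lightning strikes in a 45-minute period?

Over the interval, μ = 3.8 × 0.75 = 2.85 (a 45-minute period = 0.75 hours).
P(N ≤ 3) = Σ_{j=0}^{3} e^(−μ) μ^j/j! ≈ 0.6808.

0.6808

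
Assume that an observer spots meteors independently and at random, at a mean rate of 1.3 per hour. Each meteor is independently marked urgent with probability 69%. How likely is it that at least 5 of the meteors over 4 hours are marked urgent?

0.2913

Thinning: the meteors that are marked urgent themselves form a Poisson process with rate 0.69 × 1.3 = 0.897 per hour.
Over the interval, μ = 0.897 × 4 = 3.588 (4 hours).
P(N ≥ 5) = 1 − P(N ≤ 4) ≈ 0.2913.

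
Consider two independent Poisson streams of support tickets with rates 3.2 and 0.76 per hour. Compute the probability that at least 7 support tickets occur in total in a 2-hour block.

0.6768

Independent Poisson processes superpose: combined rate λ = 3.2 + 0.76 = 3.96 per hour.
Over the interval, μ = 3.96 × 2 = 7.92 (a 2-hour block = 2 hours).
P(N ≥ 7) = 1 − P(N ≤ 6) ≈ 0.6768.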